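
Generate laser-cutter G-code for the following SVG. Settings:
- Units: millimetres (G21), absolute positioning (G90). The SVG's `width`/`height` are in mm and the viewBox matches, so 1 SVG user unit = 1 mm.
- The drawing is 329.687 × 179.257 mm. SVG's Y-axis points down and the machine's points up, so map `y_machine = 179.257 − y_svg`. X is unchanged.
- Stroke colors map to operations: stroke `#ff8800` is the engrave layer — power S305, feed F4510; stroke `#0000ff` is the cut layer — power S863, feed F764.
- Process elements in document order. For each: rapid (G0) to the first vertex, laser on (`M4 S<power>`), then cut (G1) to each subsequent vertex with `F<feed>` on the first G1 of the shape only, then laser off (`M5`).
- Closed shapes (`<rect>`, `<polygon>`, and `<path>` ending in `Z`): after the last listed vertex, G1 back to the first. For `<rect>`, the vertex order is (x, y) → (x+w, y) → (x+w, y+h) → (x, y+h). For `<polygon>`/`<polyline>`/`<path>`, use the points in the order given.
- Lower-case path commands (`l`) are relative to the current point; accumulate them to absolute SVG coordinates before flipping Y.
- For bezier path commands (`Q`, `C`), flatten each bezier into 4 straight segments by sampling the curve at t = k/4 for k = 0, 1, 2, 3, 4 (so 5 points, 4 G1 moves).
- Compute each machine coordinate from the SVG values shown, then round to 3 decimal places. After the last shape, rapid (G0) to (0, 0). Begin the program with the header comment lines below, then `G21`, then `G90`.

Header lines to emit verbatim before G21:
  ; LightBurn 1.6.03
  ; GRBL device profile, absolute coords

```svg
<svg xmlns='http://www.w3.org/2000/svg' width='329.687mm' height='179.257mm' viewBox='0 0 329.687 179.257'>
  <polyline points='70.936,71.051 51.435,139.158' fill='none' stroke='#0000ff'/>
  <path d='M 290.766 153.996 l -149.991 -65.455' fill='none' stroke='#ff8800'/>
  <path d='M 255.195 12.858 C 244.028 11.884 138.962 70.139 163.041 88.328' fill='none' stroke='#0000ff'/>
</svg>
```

; LightBurn 1.6.03
; GRBL device profile, absolute coords
G21
G90
G0 X70.936 Y108.206
M4 S863
G1 X51.435 Y40.099 F764
M5
G0 X290.766 Y25.261
M4 S305
G1 X140.775 Y90.716 F4510
M5
G0 X255.195 Y166.399
M4 S863
G1 X232.699 Y157.576 F764
G1 X195.901 Y135.850
G1 X165.711 Y110.532
G1 X163.041 Y90.929
M5
G0 X0.000 Y0.000

1 u = 1 mm; y_m = 179.257 − y.

[1] `<polyline>` line segment, #0000ff→cut S863 F764: (70.936,108.206) → (51.435,40.099)

[2] `<path>` line segment, #ff8800→engrave S305 F4510: (290.766,25.261) → (140.775,90.716)

[3] `<path>` cubic bezier, #0000ff→cut S863 F764: (255.195,166.399) → (232.699,157.576) → (195.901,135.850) → (165.711,110.532) → (163.041,90.929)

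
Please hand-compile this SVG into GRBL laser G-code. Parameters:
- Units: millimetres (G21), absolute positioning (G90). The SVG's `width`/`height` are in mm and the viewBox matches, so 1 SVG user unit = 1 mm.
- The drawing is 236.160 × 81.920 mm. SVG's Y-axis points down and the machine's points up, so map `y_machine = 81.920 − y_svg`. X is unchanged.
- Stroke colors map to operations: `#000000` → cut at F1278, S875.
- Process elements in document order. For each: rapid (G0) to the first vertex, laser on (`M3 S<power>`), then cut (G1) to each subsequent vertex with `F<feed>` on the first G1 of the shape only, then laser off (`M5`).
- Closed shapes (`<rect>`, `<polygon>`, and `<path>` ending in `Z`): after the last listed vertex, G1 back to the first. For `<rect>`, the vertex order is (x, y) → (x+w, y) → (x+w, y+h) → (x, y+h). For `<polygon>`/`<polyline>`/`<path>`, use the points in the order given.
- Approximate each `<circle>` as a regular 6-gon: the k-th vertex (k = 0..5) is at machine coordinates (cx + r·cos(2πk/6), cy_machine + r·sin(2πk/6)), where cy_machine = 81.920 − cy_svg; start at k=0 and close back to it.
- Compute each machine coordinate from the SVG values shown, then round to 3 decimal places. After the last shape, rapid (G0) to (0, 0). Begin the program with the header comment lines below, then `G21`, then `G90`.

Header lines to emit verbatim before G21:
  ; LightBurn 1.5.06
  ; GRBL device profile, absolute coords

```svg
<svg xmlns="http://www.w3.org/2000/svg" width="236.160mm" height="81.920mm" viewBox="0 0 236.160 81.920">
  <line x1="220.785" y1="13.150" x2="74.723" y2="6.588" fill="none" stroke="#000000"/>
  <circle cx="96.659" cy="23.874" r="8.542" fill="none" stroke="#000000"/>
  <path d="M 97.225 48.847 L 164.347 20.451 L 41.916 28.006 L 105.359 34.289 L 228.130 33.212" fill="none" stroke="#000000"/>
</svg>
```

; LightBurn 1.5.06
; GRBL device profile, absolute coords
G21
G90
G0 X220.785 Y68.770
M3 S875
G1 X74.723 Y75.332 F1278
M5
G0 X105.201 Y58.046
M3 S875
G1 X100.930 Y65.444 F1278
G1 X92.388 Y65.444
G1 X88.117 Y58.046
G1 X92.388 Y50.648
G1 X100.930 Y50.648
G1 X105.201 Y58.046
M5
G0 X97.225 Y33.073
M3 S875
G1 X164.347 Y61.469 F1278
G1 X41.916 Y53.914
G1 X105.359 Y47.631
G1 X228.130 Y48.708
M5
G0 X0.000 Y0.000

viewBox `0 0 236.160 81.920` with mm width/height → 1 unit = 1 mm. Flip: y_m = 81.920 − y_svg.

**Shape 1** — `<line>` line segment, stroke `#000000` → cut (S875, F1278). Machine vertices: (220.785,68.770) → (74.723,75.332). Open path.

**Shape 2** — `<circle>` circle, stroke `#000000` → cut (S875, F1278). Machine vertices: (105.201,58.046) → (100.930,65.444) → (92.388,65.444) → (88.117,58.046) → (92.388,50.648) → (100.930,50.648) → (105.201,58.046). Closed: final G1 returns to the first vertex.

**Shape 3** — `<path>` open polyline, stroke `#000000` → cut (S875, F1278). Machine vertices: (97.225,33.073) → (164.347,61.469) → (41.916,53.914) → (105.359,47.631) → (228.130,48.708). Open path.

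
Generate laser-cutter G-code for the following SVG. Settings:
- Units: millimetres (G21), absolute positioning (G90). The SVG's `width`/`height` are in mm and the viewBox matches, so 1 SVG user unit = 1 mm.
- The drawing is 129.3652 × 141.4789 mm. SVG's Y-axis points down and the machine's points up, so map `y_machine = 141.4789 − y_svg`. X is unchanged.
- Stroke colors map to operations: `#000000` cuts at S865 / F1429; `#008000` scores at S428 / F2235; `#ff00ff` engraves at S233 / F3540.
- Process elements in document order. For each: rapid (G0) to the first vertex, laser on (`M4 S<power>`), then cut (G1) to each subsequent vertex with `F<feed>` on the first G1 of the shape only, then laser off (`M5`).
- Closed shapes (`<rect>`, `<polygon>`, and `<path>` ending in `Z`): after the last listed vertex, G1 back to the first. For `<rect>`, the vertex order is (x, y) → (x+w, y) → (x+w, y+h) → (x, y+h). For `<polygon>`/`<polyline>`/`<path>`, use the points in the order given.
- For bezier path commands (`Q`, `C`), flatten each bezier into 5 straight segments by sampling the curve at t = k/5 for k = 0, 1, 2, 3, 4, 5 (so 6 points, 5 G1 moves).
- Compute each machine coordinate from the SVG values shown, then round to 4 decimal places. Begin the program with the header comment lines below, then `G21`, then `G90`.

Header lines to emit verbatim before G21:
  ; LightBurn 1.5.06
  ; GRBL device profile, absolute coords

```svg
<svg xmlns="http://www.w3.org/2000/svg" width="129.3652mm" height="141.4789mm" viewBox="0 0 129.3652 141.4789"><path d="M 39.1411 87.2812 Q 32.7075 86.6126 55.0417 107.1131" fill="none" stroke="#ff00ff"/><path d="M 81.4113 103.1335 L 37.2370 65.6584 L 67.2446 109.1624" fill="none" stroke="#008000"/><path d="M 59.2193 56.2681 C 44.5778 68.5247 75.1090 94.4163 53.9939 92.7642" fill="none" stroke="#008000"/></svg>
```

; LightBurn 1.5.06
; GRBL device profile, absolute coords
G21
G90
G0 X39.1411 Y54.1977
M4 S233
G1 X37.7184 Y53.6184 F3540
G1 X38.5971 Y51.3455
G1 X41.7772 Y47.3791
G1 X47.2587 Y41.7192
G1 X55.0417 Y34.3658
M5
G0 X81.4113 Y38.3454
M4 S428
G1 X37.2370 Y75.8205 F2235
G1 X67.2446 Y32.3165
M5
G0 X59.2193 Y85.2108
M4 S428
G1 X55.0806 Y76.5501 F2235
G1 X57.1360 Y66.5935
G1 X60.7382 Y57.3177
G1 X61.2400 Y50.6993
G1 X53.9939 Y48.7147
M5

Since the viewBox matches the mm dimensions, user units are millimetres directly. The only transform is the Y-flip y_m = 141.4789 − y_svg.

Shape 1 is a quadratic bezier drawn with `<path>`. Its stroke #ff00ff means engrave at S233, F3540. After flipping Y the toolpath is (39.1411,54.1977) → (37.7184,53.6184) → (38.5971,51.3455) → (41.7772,47.3791) → (47.2587,41.7192) → (55.0417,34.3658).

Shape 2 is a open polyline drawn with `<path>`. Its stroke #008000 means score at S428, F2235. After flipping Y the toolpath is (81.4113,38.3454) → (37.2370,75.8205) → (67.2446,32.3165).

Shape 3 is a cubic bezier drawn with `<path>`. Its stroke #008000 means score at S428, F2235. After flipping Y the toolpath is (59.2193,85.2108) → (55.0806,76.5501) → (57.1360,66.5935) → (60.7382,57.3177) → (61.2400,50.6993) → (53.9939,48.7147).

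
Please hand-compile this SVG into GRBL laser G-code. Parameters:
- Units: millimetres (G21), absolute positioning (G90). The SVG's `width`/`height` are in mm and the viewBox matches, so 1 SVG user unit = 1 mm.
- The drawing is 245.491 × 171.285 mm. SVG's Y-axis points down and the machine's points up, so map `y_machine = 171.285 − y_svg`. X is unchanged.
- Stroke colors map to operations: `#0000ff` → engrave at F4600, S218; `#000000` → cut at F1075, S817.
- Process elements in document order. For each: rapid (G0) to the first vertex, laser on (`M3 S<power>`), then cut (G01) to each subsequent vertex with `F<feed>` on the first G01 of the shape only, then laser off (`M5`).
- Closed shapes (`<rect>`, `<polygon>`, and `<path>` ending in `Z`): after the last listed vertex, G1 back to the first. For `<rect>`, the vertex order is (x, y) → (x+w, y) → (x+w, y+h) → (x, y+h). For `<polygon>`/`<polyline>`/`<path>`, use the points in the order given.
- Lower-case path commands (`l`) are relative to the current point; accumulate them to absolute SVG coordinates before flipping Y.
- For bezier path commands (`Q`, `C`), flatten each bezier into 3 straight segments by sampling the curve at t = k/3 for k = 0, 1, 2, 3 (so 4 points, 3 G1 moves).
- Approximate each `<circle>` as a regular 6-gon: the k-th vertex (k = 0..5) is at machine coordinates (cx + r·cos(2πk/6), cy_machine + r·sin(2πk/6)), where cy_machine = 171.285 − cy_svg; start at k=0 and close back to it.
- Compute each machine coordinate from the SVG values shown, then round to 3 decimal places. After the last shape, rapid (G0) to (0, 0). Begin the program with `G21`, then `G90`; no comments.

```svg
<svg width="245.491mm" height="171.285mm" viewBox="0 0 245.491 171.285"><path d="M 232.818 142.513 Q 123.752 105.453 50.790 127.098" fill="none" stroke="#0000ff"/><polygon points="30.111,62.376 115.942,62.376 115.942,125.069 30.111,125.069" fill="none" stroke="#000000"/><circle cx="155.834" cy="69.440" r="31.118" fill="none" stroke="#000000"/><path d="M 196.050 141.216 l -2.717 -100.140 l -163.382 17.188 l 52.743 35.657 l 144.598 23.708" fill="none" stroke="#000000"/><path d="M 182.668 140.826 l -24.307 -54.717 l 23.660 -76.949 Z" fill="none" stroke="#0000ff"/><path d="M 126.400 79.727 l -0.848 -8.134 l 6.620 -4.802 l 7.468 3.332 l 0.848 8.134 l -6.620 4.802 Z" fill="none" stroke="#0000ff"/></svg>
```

Since the viewBox matches the mm dimensions, user units are millimetres directly. The only transform is the Y-flip y_m = 171.285 − y_svg.

Shape 1 is a quadratic bezier drawn with `<path>`. Its stroke #0000ff means engrave at S218, F4600. After flipping Y the toolpath is (232.818,28.772) → (164.119,46.956) → (103.443,52.094) → (50.790,44.187).

Shape 2 is a rectangle drawn with `<polygon>`. Its stroke #000000 means cut at S817, F1075. After flipping Y the toolpath is (30.111,108.909) → (115.942,108.909) → (115.942,46.216) → (30.111,46.216) → (30.111,108.909), returning to the start.

Shape 3 is a circle drawn with `<circle>`. Its stroke #000000 means cut at S817, F1075. After flipping Y the toolpath is (186.952,101.845) → (171.393,128.794) → (140.275,128.794) → (124.716,101.845) → (140.275,74.896) → (171.393,74.896) → (186.952,101.845), returning to the start.

Shape 4 is a open polyline drawn with `<path>`. Its stroke #000000 means cut at S817, F1075. After flipping Y the toolpath is (196.050,30.069) → (193.333,130.209) → (29.951,113.021) → (82.694,77.364) → (227.292,53.656).

Shape 5 is a closed polygon drawn with `<path>`. Its stroke #0000ff means engrave at S218, F4600. After flipping Y the toolpath is (182.668,30.459) → (158.361,85.176) → (182.021,162.125) → (182.668,30.459), returning to the start.

Shape 6 is a regular polygon drawn with `<path>`. Its stroke #0000ff means engrave at S218, F4600. After flipping Y the toolpath is (126.400,91.558) → (125.552,99.692) → (132.172,104.494) → (139.640,101.162) → (140.488,93.028) → (133.868,88.226) → (126.400,91.558), returning to the start.

G21
G90
G0 X232.818 Y28.772
M3 S218
G01 X164.119 Y46.956 F4600
G01 X103.443 Y52.094
G01 X50.790 Y44.187
M5
G0 X30.111 Y108.909
M3 S817
G01 X115.942 Y108.909 F1075
G01 X115.942 Y46.216
G01 X30.111 Y46.216
G01 X30.111 Y108.909
M5
G0 X186.952 Y101.845
M3 S817
G01 X171.393 Y128.794 F1075
G01 X140.275 Y128.794
G01 X124.716 Y101.845
G01 X140.275 Y74.896
G01 X171.393 Y74.896
G01 X186.952 Y101.845
M5
G0 X196.050 Y30.069
M3 S817
G01 X193.333 Y130.209 F1075
G01 X29.951 Y113.021
G01 X82.694 Y77.364
G01 X227.292 Y53.656
M5
G0 X182.668 Y30.459
M3 S218
G01 X158.361 Y85.176 F4600
G01 X182.021 Y162.125
G01 X182.668 Y30.459
M5
G0 X126.400 Y91.558
M3 S218
G01 X125.552 Y99.692 F4600
G01 X132.172 Y104.494
G01 X139.640 Y101.162
G01 X140.488 Y93.028
G01 X133.868 Y88.226
G01 X126.400 Y91.558
M5
G0 X0.000 Y0.000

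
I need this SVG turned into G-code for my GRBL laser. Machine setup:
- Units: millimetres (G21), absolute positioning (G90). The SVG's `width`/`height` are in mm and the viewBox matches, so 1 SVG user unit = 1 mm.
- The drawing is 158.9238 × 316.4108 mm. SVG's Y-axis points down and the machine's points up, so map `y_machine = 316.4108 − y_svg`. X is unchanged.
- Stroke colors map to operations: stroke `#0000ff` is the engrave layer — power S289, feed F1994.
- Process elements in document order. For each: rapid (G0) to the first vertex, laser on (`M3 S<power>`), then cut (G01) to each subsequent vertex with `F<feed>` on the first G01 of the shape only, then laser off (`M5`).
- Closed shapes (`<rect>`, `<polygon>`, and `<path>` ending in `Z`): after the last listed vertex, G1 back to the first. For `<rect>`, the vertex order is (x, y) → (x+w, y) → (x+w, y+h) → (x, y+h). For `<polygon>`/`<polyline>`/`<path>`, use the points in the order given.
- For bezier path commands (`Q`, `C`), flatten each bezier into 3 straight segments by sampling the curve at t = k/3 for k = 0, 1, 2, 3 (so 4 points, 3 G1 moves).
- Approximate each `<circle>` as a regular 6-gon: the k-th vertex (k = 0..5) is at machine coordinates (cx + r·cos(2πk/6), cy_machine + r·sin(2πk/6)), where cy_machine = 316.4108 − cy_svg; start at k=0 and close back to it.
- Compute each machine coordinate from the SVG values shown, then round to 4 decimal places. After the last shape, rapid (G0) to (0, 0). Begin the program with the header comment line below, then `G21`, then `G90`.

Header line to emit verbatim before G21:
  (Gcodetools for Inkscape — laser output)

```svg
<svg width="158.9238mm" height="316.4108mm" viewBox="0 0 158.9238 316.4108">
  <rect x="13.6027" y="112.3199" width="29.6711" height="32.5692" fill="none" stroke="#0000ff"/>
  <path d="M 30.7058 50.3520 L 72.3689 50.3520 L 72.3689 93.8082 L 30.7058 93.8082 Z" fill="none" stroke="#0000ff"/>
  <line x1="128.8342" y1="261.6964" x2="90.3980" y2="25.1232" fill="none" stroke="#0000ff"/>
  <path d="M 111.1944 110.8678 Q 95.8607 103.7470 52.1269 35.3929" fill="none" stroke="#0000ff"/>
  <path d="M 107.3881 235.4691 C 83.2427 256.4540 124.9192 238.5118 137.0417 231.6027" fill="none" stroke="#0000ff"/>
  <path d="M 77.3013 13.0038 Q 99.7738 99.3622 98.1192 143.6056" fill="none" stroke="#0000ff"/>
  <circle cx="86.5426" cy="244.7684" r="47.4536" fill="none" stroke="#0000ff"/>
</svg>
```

(Gcodetools for Inkscape — laser output)
G21
G90
G0 X13.6027 Y204.0909
M3 S289
G01 X43.2738 Y204.0909 F1994
G01 X43.2738 Y171.5217
G01 X13.6027 Y171.5217
G01 X13.6027 Y204.0909
M5
G0 X30.7058 Y266.0588
M3 S289
G01 X72.3689 Y266.0588 F1994
G01 X72.3689 Y222.6026
G01 X30.7058 Y222.6026
G01 X30.7058 Y266.0588
M5
G0 X128.8342 Y54.7144
M3 S289
G01 X90.3980 Y291.2876 F1994
M5
G0 X111.1944 Y205.5430
M3 S289
G01 X97.8164 Y217.0939 F1994
G01 X78.1272 Y242.2522
G01 X52.1269 Y281.0179
M5
G0 X107.3881 Y80.9417
M3 S289
G01 X101.6509 Y71.0821 F1994
G01 X118.6003 Y76.0717
G01 X137.0417 Y84.8081
M5
G0 X77.3013 Y303.4070
M3 S289
G01 X89.6022 Y250.5142 F1994
G01 X96.5415 Y206.9802
G01 X98.1192 Y172.8052
M5
G0 X133.9962 Y71.6424
M3 S289
G01 X110.2694 Y112.7384 F1994
G01 X62.8158 Y112.7384
G01 X39.0890 Y71.6424
G01 X62.8158 Y30.5464
G01 X110.2694 Y30.5464
G01 X133.9962 Y71.6424
M5
G0 X0.0000 Y0.0000

1 u = 1 mm; y_m = 316.4108 − y.

[1] `<rect>` rectangle, #0000ff→engrave S289 F1994: (13.6027,204.0909) → (43.2738,204.0909) → (43.2738,171.5217) → (13.6027,171.5217) → (13.6027,204.0909) (closed)

[2] `<path>` rectangle, #0000ff→engrave S289 F1994: (30.7058,266.0588) → (72.3689,266.0588) → (72.3689,222.6026) → (30.7058,222.6026) → (30.7058,266.0588) (closed)

[3] `<line>` line segment, #0000ff→engrave S289 F1994: (128.8342,54.7144) → (90.3980,291.2876)

[4] `<path>` quadratic bezier, #0000ff→engrave S289 F1994: (111.1944,205.5430) → (97.8164,217.0939) → (78.1272,242.2522) → (52.1269,281.0179)

[5] `<path>` cubic bezier, #0000ff→engrave S289 F1994: (107.3881,80.9417) → (101.6509,71.0821) → (118.6003,76.0717) → (137.0417,84.8081)

[6] `<path>` quadratic bezier, #0000ff→engrave S289 F1994: (77.3013,303.4070) → (89.6022,250.5142) → (96.5415,206.9802) → (98.1192,172.8052)

[7] `<circle>` circle, #0000ff→engrave S289 F1994: (133.9962,71.6424) → (110.2694,112.7384) → (62.8158,112.7384) → (39.0890,71.6424) → (62.8158,30.5464) → (110.2694,30.5464) → (133.9962,71.6424) (closed)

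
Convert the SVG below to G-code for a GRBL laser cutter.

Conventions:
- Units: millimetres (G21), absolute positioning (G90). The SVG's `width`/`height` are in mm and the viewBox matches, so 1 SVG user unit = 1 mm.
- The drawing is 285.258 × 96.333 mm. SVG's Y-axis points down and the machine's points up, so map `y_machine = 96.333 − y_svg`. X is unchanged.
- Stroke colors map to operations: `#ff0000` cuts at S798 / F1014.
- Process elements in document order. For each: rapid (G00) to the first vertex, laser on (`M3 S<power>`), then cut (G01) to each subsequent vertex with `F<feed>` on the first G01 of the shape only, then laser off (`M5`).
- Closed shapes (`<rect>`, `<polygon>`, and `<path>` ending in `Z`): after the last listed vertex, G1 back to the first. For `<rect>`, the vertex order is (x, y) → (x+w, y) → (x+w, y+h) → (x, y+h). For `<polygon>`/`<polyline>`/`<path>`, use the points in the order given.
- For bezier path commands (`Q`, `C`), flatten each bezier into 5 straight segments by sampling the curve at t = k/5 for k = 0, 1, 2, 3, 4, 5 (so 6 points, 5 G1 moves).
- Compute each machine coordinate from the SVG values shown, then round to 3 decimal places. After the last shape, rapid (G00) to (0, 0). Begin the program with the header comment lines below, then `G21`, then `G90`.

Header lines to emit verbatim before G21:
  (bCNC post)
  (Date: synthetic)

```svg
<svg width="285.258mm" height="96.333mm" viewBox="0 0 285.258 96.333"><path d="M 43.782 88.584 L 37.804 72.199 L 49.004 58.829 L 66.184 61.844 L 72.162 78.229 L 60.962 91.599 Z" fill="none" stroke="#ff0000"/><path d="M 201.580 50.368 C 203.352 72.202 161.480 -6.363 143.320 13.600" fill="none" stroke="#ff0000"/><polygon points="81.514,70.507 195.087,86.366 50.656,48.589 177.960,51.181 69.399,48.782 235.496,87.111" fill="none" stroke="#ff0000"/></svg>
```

(bCNC post)
(Date: synthetic)
G21
G90
G00 X43.782 Y7.749
M3 S798
G01 X37.804 Y24.134 F1014
G01 X49.004 Y37.504
G01 X66.184 Y34.489
G01 X72.162 Y18.104
G01 X60.962 Y4.734
G01 X43.782 Y7.749
M5
G00 X201.580 Y45.965
M3 S798
G01 X197.945 Y43.321 F1014
G01 X187.068 Y55.224
G01 X172.183 Y72.126
G01 X156.523 Y84.479
G01 X143.320 Y82.733
M5
G00 X81.514 Y25.826
M3 S798
G01 X195.087 Y9.967 F1014
G01 X50.656 Y47.744
G01 X177.960 Y45.152
G01 X69.399 Y47.551
G01 X235.496 Y9.222
G01 X81.514 Y25.826
M5
G00 X0.000 Y0.000

Since the viewBox matches the mm dimensions, user units are millimetres directly. The only transform is the Y-flip y_m = 96.333 − y_svg.

Shape 1 is a regular polygon drawn with `<path>`. Its stroke #ff0000 means cut at S798, F1014. After flipping Y the toolpath is (43.782,7.749) → (37.804,24.134) → (49.004,37.504) → (66.184,34.489) → (72.162,18.104) → (60.962,4.734) → (43.782,7.749), returning to the start.

Shape 2 is a cubic bezier drawn with `<path>`. Its stroke #ff0000 means cut at S798, F1014. After flipping Y the toolpath is (201.580,45.965) → (197.945,43.321) → (187.068,55.224) → (172.183,72.126) → (156.523,84.479) → (143.320,82.733).

Shape 3 is a closed polygon drawn with `<polygon>`. Its stroke #ff0000 means cut at S798, F1014. After flipping Y the toolpath is (81.514,25.826) → (195.087,9.967) → (50.656,47.744) → (177.960,45.152) → (69.399,47.551) → (235.496,9.222) → (81.514,25.826), returning to the start.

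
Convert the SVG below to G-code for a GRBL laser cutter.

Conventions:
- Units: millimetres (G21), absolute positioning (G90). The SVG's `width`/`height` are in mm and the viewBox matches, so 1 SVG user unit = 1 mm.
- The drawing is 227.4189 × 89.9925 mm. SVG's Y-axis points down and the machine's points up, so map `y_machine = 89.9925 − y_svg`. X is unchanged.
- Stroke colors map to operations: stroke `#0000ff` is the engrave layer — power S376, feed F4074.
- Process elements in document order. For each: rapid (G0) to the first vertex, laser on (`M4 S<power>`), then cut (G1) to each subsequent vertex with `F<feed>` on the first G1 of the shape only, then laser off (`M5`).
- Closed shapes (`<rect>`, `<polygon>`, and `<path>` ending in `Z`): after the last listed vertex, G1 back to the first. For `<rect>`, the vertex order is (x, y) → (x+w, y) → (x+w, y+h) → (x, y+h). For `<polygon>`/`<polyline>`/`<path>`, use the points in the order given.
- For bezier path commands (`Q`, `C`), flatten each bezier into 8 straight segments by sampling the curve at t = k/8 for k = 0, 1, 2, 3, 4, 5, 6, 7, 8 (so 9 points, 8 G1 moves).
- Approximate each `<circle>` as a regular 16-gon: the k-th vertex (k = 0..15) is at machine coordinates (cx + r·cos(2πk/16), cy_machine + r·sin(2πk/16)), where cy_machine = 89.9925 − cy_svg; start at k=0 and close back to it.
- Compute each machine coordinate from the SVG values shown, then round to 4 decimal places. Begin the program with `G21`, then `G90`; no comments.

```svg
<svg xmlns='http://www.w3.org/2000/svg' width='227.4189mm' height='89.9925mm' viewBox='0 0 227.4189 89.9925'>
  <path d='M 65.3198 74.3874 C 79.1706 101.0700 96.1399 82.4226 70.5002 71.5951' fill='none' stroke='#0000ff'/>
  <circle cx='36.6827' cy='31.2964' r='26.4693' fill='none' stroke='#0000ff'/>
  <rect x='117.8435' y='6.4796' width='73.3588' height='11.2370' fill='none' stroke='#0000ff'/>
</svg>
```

1 u = 1 mm; y_m = 89.9925 − y.

[1] `<path>` cubic bezier, #0000ff→engrave S376 F4074: (65.3198,15.6051) → (70.5707,7.6202) → (75.5781,3.2621) → (79.8062,1.9079) → (82.7189,2.9350) → (83.7806,5.7203) → (82.4553,9.6410) → (78.2071,14.0743) → (70.5002,18.3974)

[2] `<circle>` circle, #0000ff→engrave S376 F4074: (63.1520,58.6961) → (61.1371,68.8255) → (55.3993,77.4127) → (46.8121,83.1505) → (36.6827,85.1654) → (26.5533,83.1505) → (17.9661,77.4127) → (12.2283,68.8255) → (10.2134,58.6961) → (12.2283,48.5667) → (17.9661,39.9795) → (26.5533,34.2417) → (36.6827,32.2268) → (46.8121,34.2417) → (55.3993,39.9795) → (61.1371,48.5667) → (63.1520,58.6961) (closed)

[3] `<rect>` rectangle, #0000ff→engrave S376 F4074: (117.8435,83.5129) → (191.2023,83.5129) → (191.2023,72.2759) → (117.8435,72.2759) → (117.8435,83.5129) (closed)

G21
G90
G0 X65.3198 Y15.6051
M4 S376
G1 X70.5707 Y7.6202 F4074
G1 X75.5781 Y3.2621
G1 X79.8062 Y1.9079
G1 X82.7189 Y2.9350
G1 X83.7806 Y5.7203
G1 X82.4553 Y9.6410
G1 X78.2071 Y14.0743
G1 X70.5002 Y18.3974
M5
G0 X63.1520 Y58.6961
M4 S376
G1 X61.1371 Y68.8255 F4074
G1 X55.3993 Y77.4127
G1 X46.8121 Y83.1505
G1 X36.6827 Y85.1654
G1 X26.5533 Y83.1505
G1 X17.9661 Y77.4127
G1 X12.2283 Y68.8255
G1 X10.2134 Y58.6961
G1 X12.2283 Y48.5667
G1 X17.9661 Y39.9795
G1 X26.5533 Y34.2417
G1 X36.6827 Y32.2268
G1 X46.8121 Y34.2417
G1 X55.3993 Y39.9795
G1 X61.1371 Y48.5667
G1 X63.1520 Y58.6961
M5
G0 X117.8435 Y83.5129
M4 S376
G1 X191.2023 Y83.5129 F4074
G1 X191.2023 Y72.2759
G1 X117.8435 Y72.2759
G1 X117.8435 Y83.5129
M5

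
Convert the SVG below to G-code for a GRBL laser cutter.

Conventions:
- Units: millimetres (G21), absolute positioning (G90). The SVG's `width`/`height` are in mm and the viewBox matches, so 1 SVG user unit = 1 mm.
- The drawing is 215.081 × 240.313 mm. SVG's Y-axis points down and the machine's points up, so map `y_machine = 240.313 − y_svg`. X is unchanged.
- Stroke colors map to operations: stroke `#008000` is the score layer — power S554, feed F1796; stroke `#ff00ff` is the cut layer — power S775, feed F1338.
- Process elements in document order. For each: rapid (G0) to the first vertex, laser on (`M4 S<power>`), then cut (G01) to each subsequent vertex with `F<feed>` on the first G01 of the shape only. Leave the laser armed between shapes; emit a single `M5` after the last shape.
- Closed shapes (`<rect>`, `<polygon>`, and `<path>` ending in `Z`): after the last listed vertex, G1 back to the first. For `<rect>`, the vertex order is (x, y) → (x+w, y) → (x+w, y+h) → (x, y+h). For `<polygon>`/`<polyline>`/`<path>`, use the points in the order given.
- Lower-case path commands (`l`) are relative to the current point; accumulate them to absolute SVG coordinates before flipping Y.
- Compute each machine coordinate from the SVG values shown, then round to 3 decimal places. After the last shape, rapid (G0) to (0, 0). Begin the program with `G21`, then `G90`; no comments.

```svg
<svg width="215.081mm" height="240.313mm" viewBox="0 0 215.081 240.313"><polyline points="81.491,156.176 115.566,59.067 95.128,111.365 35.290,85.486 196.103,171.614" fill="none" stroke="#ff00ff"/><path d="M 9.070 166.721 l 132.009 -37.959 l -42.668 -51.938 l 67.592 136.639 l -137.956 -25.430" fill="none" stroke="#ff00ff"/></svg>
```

Since the viewBox matches the mm dimensions, user units are millimetres directly. The only transform is the Y-flip y_m = 240.313 − y_svg.

Shape 1 is a open polyline drawn with `<polyline>`. Its stroke #ff00ff means cut at S775, F1338. After flipping Y the toolpath is (81.491,84.137) → (115.566,181.246) → (95.128,128.948) → (35.290,154.827) → (196.103,68.699).

Shape 2 is a open polyline drawn with `<path>`. Its stroke #ff00ff means cut at S775, F1338. After flipping Y the toolpath is (9.070,73.592) → (141.079,111.551) → (98.411,163.489) → (166.003,26.850) → (28.047,52.280).

G21
G90
G0 X81.491 Y84.137
M4 S775
G01 X115.566 Y181.246 F1338
G01 X95.128 Y128.948
G01 X35.290 Y154.827
G01 X196.103 Y68.699
G0 X9.070 Y73.592
M4 S775
G01 X141.079 Y111.551 F1338
G01 X98.411 Y163.489
G01 X166.003 Y26.850
G01 X28.047 Y52.280
M5
G0 X0.000 Y0.000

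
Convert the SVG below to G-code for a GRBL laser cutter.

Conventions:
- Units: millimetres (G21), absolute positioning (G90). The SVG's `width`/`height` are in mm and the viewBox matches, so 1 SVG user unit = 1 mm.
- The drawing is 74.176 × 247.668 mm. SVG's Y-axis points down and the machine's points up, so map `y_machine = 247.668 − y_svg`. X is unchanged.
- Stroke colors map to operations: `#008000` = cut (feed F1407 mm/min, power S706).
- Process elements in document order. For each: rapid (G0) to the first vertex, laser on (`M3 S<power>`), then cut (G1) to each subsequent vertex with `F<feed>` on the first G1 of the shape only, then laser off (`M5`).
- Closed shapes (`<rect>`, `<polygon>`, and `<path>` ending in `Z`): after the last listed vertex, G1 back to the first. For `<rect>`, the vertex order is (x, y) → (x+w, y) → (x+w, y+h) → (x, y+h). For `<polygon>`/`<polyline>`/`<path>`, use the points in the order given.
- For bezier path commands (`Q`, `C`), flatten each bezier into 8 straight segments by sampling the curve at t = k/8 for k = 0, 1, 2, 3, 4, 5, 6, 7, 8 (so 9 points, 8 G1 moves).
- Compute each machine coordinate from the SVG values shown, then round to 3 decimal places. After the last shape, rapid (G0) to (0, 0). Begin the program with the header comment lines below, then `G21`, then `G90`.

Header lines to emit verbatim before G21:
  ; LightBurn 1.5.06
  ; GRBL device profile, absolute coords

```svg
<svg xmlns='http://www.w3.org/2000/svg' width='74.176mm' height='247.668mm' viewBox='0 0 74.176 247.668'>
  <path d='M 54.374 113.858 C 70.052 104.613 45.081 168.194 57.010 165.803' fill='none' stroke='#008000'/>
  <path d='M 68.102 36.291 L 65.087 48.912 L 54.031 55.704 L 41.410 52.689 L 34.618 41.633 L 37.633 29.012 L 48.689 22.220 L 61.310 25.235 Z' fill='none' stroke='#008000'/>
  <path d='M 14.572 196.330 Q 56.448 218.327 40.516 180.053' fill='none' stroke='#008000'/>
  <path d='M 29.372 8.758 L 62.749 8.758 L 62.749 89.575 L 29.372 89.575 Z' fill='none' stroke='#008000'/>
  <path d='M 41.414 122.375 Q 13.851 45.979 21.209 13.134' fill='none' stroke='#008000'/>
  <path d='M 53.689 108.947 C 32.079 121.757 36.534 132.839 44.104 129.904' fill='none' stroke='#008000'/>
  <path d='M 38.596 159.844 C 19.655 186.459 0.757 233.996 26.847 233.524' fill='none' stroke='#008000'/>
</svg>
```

; LightBurn 1.5.06
; GRBL device profile, absolute coords
G21
G90
G0 X54.374 Y133.810
M3 S706
G1 X58.499 Y134.134 F1407
G1 X59.723 Y129.258
G1 X58.952 Y120.807
G1 X57.098 Y110.408
G1 X55.068 Y99.688
G1 X53.770 Y90.273
G1 X54.115 Y83.790
G1 X57.010 Y81.865
M5
G0 X68.102 Y211.377
M3 S706
G1 X65.087 Y198.756 F1407
G1 X54.031 Y191.964
G1 X41.410 Y194.979
G1 X34.618 Y206.035
G1 X37.633 Y218.656
G1 X48.689 Y225.448
G1 X61.310 Y222.433
G1 X68.102 Y211.377
M5
G0 X14.572 Y51.338
M3 S706
G1 X24.138 Y46.780 F1407
G1 X31.897 Y44.106
G1 X37.850 Y43.316
G1 X41.996 Y44.409
G1 X44.336 Y47.385
G1 X44.869 Y52.245
G1 X43.596 Y58.988
G1 X40.516 Y67.615
M5
G0 X29.372 Y238.910
M3 S706
G1 X62.749 Y238.910 F1407
G1 X62.749 Y158.093
G1 X29.372 Y158.093
G1 X29.372 Y238.910
M5
G0 X41.414 Y125.293
M3 S706
G1 X35.069 Y143.712 F1407
G1 X29.815 Y160.769
G1 X25.653 Y176.466
G1 X22.581 Y190.801
G1 X20.601 Y203.776
G1 X19.713 Y215.390
G1 X19.915 Y225.642
G1 X21.209 Y234.534
M5
G0 X53.689 Y138.721
M3 S706
G1 X46.762 Y134.022 F1407
G1 X42.010 Y129.630
G1 X39.164 Y125.687
G1 X37.954 Y122.338
G1 X38.112 Y119.727
G1 X39.369 Y117.999
G1 X41.456 Y117.296
G1 X44.104 Y117.764
M5
G0 X38.596 Y87.824
M3 S706
G1 X31.583 Y76.997 F1407
G1 X25.101 Y65.017
G1 X19.676 Y52.691
G1 X15.835 Y40.826
G1 X14.105 Y30.232
G1 X15.012 Y21.715
G1 X19.084 Y16.083
G1 X26.847 Y14.144
M5
G0 X0.000 Y0.000

Since the viewBox matches the mm dimensions, user units are millimetres directly. The only transform is the Y-flip y_m = 247.668 − y_svg.

Shape 1 is a cubic bezier drawn with `<path>`. Its stroke #008000 means cut at S706, F1407. After flipping Y the toolpath is (54.374,133.810) → (58.499,134.134) → (59.723,129.258) → (58.952,120.807) → (57.098,110.408) → (55.068,99.688) → (53.770,90.273) → (54.115,83.790) → (57.010,81.865).

Shape 2 is a regular polygon drawn with `<path>`. Its stroke #008000 means cut at S706, F1407. After flipping Y the toolpath is (68.102,211.377) → (65.087,198.756) → (54.031,191.964) → (41.410,194.979) → (34.618,206.035) → (37.633,218.656) → (48.689,225.448) → (61.310,222.433) → (68.102,211.377), returning to the start.

Shape 3 is a quadratic bezier drawn with `<path>`. Its stroke #008000 means cut at S706, F1407. After flipping Y the toolpath is (14.572,51.338) → (24.138,46.780) → (31.897,44.106) → (37.850,43.316) → (41.996,44.409) → (44.336,47.385) → (44.869,52.245) → (43.596,58.988) → (40.516,67.615).

Shape 4 is a rectangle drawn with `<path>`. Its stroke #008000 means cut at S706, F1407. After flipping Y the toolpath is (29.372,238.910) → (62.749,238.910) → (62.749,158.093) → (29.372,158.093) → (29.372,238.910), returning to the start.

Shape 5 is a quadratic bezier drawn with `<path>`. Its stroke #008000 means cut at S706, F1407. After flipping Y the toolpath is (41.414,125.293) → (35.069,143.712) → (29.815,160.769) → (25.653,176.466) → (22.581,190.801) → (20.601,203.776) → (19.713,215.390) → (19.915,225.642) → (21.209,234.534).

Shape 6 is a cubic bezier drawn with `<path>`. Its stroke #008000 means cut at S706, F1407. After flipping Y the toolpath is (53.689,138.721) → (46.762,134.022) → (42.010,129.630) → (39.164,125.687) → (37.954,122.338) → (38.112,119.727) → (39.369,117.999) → (41.456,117.296) → (44.104,117.764).

Shape 7 is a cubic bezier drawn with `<path>`. Its stroke #008000 means cut at S706, F1407. After flipping Y the toolpath is (38.596,87.824) → (31.583,76.997) → (25.101,65.017) → (19.676,52.691) → (15.835,40.826) → (14.105,30.232) → (15.012,21.715) → (19.084,16.083) → (26.847,14.144).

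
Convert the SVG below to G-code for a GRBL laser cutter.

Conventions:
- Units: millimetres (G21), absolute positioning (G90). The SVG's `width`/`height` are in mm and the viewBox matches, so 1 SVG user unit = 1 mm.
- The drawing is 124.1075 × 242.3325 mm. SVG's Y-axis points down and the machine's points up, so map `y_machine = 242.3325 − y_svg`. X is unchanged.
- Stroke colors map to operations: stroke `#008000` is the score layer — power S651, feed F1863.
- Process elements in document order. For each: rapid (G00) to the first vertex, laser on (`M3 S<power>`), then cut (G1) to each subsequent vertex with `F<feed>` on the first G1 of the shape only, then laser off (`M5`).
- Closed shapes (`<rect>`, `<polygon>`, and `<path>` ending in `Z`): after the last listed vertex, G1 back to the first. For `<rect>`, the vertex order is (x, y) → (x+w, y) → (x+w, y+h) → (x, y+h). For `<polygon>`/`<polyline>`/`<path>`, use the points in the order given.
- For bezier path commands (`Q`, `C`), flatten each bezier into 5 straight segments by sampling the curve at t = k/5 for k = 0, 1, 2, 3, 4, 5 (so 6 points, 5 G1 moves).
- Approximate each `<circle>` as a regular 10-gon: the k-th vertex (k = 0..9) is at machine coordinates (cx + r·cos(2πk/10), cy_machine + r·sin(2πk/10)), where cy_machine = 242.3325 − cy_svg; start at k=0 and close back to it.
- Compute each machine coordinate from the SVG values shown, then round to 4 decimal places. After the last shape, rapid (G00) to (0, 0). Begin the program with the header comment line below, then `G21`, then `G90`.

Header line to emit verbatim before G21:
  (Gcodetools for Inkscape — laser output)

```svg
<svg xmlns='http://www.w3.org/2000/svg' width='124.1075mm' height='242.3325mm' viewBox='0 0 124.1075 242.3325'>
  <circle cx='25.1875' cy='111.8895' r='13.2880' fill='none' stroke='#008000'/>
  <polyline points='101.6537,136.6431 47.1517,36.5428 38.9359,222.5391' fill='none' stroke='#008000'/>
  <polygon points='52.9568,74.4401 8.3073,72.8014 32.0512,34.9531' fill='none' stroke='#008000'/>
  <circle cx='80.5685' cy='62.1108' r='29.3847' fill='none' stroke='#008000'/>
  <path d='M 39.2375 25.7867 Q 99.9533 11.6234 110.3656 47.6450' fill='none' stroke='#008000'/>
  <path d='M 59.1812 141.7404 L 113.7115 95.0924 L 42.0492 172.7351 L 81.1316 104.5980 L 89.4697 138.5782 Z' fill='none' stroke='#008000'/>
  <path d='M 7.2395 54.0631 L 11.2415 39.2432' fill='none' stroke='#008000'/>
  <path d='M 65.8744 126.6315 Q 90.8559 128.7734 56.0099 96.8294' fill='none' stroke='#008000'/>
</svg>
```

Since the viewBox matches the mm dimensions, user units are millimetres directly. The only transform is the Y-flip y_m = 242.3325 − y_svg.

Shape 1 is a circle drawn with `<circle>`. Its stroke #008000 means score at S651, F1863. After flipping Y the toolpath is (38.4755,130.4430) → (35.9377,138.2535) → (29.2937,143.0806) → (21.0813,143.0806) → (14.4373,138.2535) → (11.8995,130.4430) → (14.4373,122.6325) → (21.0813,117.8054) → (29.2937,117.8054) → (35.9377,122.6325) → (38.4755,130.4430), returning to the start.

Shape 2 is a open polyline drawn with `<polyline>`. Its stroke #008000 means score at S651, F1863. After flipping Y the toolpath is (101.6537,105.6894) → (47.1517,205.7897) → (38.9359,19.7934).

Shape 3 is a regular polygon drawn with `<polygon>`. Its stroke #008000 means score at S651, F1863. After flipping Y the toolpath is (52.9568,167.8924) → (8.3073,169.5311) → (32.0512,207.3794) → (52.9568,167.8924), returning to the start.

Shape 4 is a circle drawn with `<circle>`. Its stroke #008000 means score at S651, F1863. After flipping Y the toolpath is (109.9532,180.2217) → (104.3412,197.4936) → (89.6489,208.1682) → (71.4881,208.1682) → (56.7958,197.4936) → (51.1838,180.2217) → (56.7958,162.9498) → (71.4881,152.2752) → (89.6489,152.2752) → (104.3412,162.9498) → (109.9532,180.2217), returning to the start.

Shape 5 is a quadratic bezier drawn with `<path>`. Its stroke #008000 means score at S651, F1863. After flipping Y the toolpath is (39.2375,216.5458) → (61.5117,220.2037) → (79.7616,219.8469) → (93.9872,215.4752) → (104.1885,207.0887) → (110.3656,194.6875).

Shape 6 is a closed polygon drawn with `<path>`. Its stroke #008000 means score at S651, F1863. After flipping Y the toolpath is (59.1812,100.5921) → (113.7115,147.2401) → (42.0492,69.5974) → (81.1316,137.7345) → (89.4697,103.7543) → (59.1812,100.5921), returning to the start.

Shape 7 is a line segment drawn with `<path>`. Its stroke #008000 means score at S651, F1863. After flipping Y the toolpath is (7.2395,188.2694) → (11.2415,203.0893).

Shape 8 is a quadratic bezier drawn with `<path>`. Its stroke #008000 means score at S651, F1863. After flipping Y the toolpath is (65.8744,115.7010) → (73.4739,116.2077) → (76.2872,119.4412) → (74.3143,125.4016) → (67.5552,134.0889) → (56.0099,145.5031).

(Gcodetools for Inkscape — laser output)
G21
G90
G00 X38.4755 Y130.4430
M3 S651
G1 X35.9377 Y138.2535 F1863
G1 X29.2937 Y143.0806
G1 X21.0813 Y143.0806
G1 X14.4373 Y138.2535
G1 X11.8995 Y130.4430
G1 X14.4373 Y122.6325
G1 X21.0813 Y117.8054
G1 X29.2937 Y117.8054
G1 X35.9377 Y122.6325
G1 X38.4755 Y130.4430
M5
G00 X101.6537 Y105.6894
M3 S651
G1 X47.1517 Y205.7897 F1863
G1 X38.9359 Y19.7934
M5
G00 X52.9568 Y167.8924
M3 S651
G1 X8.3073 Y169.5311 F1863
G1 X32.0512 Y207.3794
G1 X52.9568 Y167.8924
M5
G00 X109.9532 Y180.2217
M3 S651
G1 X104.3412 Y197.4936 F1863
G1 X89.6489 Y208.1682
G1 X71.4881 Y208.1682
G1 X56.7958 Y197.4936
G1 X51.1838 Y180.2217
G1 X56.7958 Y162.9498
G1 X71.4881 Y152.2752
G1 X89.6489 Y152.2752
G1 X104.3412 Y162.9498
G1 X109.9532 Y180.2217
M5
G00 X39.2375 Y216.5458
M3 S651
G1 X61.5117 Y220.2037 F1863
G1 X79.7616 Y219.8469
G1 X93.9872 Y215.4752
G1 X104.1885 Y207.0887
G1 X110.3656 Y194.6875
M5
G00 X59.1812 Y100.5921
M3 S651
G1 X113.7115 Y147.2401 F1863
G1 X42.0492 Y69.5974
G1 X81.1316 Y137.7345
G1 X89.4697 Y103.7543
G1 X59.1812 Y100.5921
M5
G00 X7.2395 Y188.2694
M3 S651
G1 X11.2415 Y203.0893 F1863
M5
G00 X65.8744 Y115.7010
M3 S651
G1 X73.4739 Y116.2077 F1863
G1 X76.2872 Y119.4412
G1 X74.3143 Y125.4016
G1 X67.5552 Y134.0889
G1 X56.0099 Y145.5031
M5
G00 X0.0000 Y0.0000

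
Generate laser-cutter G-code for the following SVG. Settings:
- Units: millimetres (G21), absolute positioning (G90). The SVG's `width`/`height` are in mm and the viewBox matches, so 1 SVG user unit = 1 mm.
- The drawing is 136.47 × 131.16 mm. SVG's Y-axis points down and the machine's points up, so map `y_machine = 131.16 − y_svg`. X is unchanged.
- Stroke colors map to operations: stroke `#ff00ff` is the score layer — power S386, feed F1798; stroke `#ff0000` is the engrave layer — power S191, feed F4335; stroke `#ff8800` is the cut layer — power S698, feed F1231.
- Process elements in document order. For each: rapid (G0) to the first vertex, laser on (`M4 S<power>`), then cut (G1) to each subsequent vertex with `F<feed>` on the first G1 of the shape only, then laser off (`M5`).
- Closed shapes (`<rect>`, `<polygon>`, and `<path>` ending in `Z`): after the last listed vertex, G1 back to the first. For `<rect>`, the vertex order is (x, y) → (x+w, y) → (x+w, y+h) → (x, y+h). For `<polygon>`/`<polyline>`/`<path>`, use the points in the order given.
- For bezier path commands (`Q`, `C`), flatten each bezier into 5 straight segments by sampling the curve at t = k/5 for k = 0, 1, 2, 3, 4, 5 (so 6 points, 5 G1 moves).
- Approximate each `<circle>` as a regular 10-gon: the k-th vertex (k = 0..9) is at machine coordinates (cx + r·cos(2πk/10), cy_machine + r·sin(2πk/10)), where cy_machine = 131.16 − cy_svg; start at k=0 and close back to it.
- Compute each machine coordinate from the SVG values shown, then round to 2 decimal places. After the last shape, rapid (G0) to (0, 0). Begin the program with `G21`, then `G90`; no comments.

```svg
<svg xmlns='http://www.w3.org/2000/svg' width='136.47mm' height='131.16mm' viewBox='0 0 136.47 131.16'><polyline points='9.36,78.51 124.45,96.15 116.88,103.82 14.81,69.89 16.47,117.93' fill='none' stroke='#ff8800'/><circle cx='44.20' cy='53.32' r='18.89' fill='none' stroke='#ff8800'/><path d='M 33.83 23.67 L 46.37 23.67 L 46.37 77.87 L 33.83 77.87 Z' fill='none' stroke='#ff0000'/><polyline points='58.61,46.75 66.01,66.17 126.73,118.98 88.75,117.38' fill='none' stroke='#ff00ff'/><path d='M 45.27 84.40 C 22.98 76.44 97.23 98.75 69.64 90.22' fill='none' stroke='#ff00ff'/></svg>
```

Since the viewBox matches the mm dimensions, user units are millimetres directly. The only transform is the Y-flip y_m = 131.16 − y_svg.

Shape 1 is a open polyline drawn with `<polyline>`. Its stroke #ff8800 means cut at S698, F1231. After flipping Y the toolpath is (9.36,52.65) → (124.45,35.01) → (116.88,27.34) → (14.81,61.27) → (16.47,13.23).

Shape 2 is a circle drawn with `<circle>`. Its stroke #ff8800 means cut at S698, F1231. After flipping Y the toolpath is (63.09,77.84) → (59.48,88.94) → (50.04,95.81) → (38.36,95.81) → (28.92,88.94) → (25.31,77.84) → (28.92,66.74) → (38.36,59.87) → (50.04,59.87) → (59.48,66.74) → (63.09,77.84), returning to the start.

Shape 3 is a rectangle drawn with `<path>`. Its stroke #ff0000 means engrave at S191, F4335. After flipping Y the toolpath is (33.83,107.49) → (46.37,107.49) → (46.37,53.29) → (33.83,53.29) → (33.83,107.49), returning to the start.

Shape 4 is a open polyline drawn with `<polyline>`. Its stroke #ff00ff means score at S386, F1798. After flipping Y the toolpath is (58.61,84.41) → (66.01,64.99) → (126.73,12.18) → (88.75,13.78).

Shape 5 is a cubic bezier drawn with `<path>`. Its stroke #ff00ff means score at S386, F1798. After flipping Y the toolpath is (45.27,46.76) → (41.89,48.39) → (52.16,45.69) → (66.56,41.60) → (75.56,39.03) → (69.64,40.94).

G21
G90
G0 X9.36 Y52.65
M4 S698
G1 X124.45 Y35.01 F1231
G1 X116.88 Y27.34
G1 X14.81 Y61.27
G1 X16.47 Y13.23
M5
G0 X63.09 Y77.84
M4 S698
G1 X59.48 Y88.94 F1231
G1 X50.04 Y95.81
G1 X38.36 Y95.81
G1 X28.92 Y88.94
G1 X25.31 Y77.84
G1 X28.92 Y66.74
G1 X38.36 Y59.87
G1 X50.04 Y59.87
G1 X59.48 Y66.74
G1 X63.09 Y77.84
M5
G0 X33.83 Y107.49
M4 S191
G1 X46.37 Y107.49 F4335
G1 X46.37 Y53.29
G1 X33.83 Y53.29
G1 X33.83 Y107.49
M5
G0 X58.61 Y84.41
M4 S386
G1 X66.01 Y64.99 F1798
G1 X126.73 Y12.18
G1 X88.75 Y13.78
M5
G0 X45.27 Y46.76
M4 S386
G1 X41.89 Y48.39 F1798
G1 X52.16 Y45.69
G1 X66.56 Y41.60
G1 X75.56 Y39.03
G1 X69.64 Y40.94
M5
G0 X0.00 Y0.00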